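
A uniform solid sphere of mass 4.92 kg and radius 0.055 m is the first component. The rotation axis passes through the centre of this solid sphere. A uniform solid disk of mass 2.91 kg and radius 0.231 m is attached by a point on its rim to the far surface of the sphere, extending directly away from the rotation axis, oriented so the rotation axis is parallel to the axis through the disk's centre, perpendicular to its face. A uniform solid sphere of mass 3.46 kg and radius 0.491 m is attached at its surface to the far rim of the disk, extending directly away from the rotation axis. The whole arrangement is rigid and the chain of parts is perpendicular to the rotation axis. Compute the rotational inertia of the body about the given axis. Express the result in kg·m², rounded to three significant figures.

4.17

Solid sphere: I_cm = (2/5)MR² = (2/5)(4.92)(0.055)² = 0.0059532 kg·m²; axis through the centre, so I = 0.0059532 kg·m².
Solid disk: I_cm = (1/2)MR² = (1/2)(2.91)(0.231)² = 0.07764 kg·m²; centre at d = 0.055 + 0.231 = 0.286 m, so the parallel axis theorem gives I = 0.07764 + (2.91)(0.286)² = 0.31567 kg·m².
Solid sphere: I_cm = (2/5)MR² = (2/5)(3.46)(0.491)² = 0.33366 kg·m²; centre at d = 0.055 + 0.231 + 0.231 + 0.491 = 1.008 m, so the parallel axis theorem gives I = 0.33366 + (3.46)(1.008)² = 3.8492 kg·m².
Total I = 0.0059532 + 0.31567 + 3.8492 = 4.1709 kg·m².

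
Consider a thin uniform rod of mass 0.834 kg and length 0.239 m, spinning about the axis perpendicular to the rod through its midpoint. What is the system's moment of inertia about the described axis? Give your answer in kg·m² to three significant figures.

I_cm = (1/12)ML² = (1/12)(0.834)(0.239)² = 0.0039699 kg·m²; axis through the centre, so I = 0.0039699 kg·m².

0.00397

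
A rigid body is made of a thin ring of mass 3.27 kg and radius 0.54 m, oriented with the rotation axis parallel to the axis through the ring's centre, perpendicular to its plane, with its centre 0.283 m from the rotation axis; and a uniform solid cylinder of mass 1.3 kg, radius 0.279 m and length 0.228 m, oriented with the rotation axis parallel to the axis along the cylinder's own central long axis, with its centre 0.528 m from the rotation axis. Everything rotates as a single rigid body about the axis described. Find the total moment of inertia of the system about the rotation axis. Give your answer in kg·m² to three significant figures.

Thin ring: I_cm = MR² = (3.27)(0.54)² = 0.95353 kg·m²; centre at d = 0.283 m, so I = I_cm + Md² gives I = 0.95353 + (3.27)(0.283)² = 1.2154 kg·m².
Solid cylinder: I_cm = (1/2)MR² = (1/2)(1.3)(0.279)² = 0.050597 kg·m²; centre at d = 0.528 m, so I = I_cm + Md² gives I = 0.050597 + (1.3)(0.528)² = 0.41302 kg·m².
Total I = 1.2154 + 0.41302 = 1.6284 kg·m².

1.63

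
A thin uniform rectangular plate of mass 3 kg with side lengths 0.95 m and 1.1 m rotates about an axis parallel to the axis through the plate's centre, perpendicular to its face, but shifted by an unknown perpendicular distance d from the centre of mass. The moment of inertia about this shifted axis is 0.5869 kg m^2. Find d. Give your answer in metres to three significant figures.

0.140

About the centre-of-mass axis, I_cm = (1/12)M(a²+b²) = (1/12)(3)[(0.95)² + (1.1)²] = 0.52813 kg m^2.
Parallel axis theorem: I = I_cm + Md², so Md² = 0.5869 − 0.52813 = 0.058775 kg m^2.
d = √(0.058775 / 3) = 0.13997 m.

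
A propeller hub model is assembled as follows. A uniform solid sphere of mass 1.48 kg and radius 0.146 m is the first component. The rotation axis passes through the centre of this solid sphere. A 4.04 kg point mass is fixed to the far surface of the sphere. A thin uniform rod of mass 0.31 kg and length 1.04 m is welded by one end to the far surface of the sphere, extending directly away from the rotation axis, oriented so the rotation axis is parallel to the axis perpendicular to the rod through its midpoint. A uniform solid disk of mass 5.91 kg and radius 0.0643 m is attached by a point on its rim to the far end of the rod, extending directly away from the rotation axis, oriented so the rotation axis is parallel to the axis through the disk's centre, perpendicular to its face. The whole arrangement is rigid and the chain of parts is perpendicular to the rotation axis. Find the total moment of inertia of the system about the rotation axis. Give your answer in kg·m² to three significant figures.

9.52

Solid sphere: I_cm = (2/5)MR² = (2/5)(1.48)(0.146)² = 0.012619 kg·m²; axis through the centre, so I = 0.012619 kg·m².
Point mass: I_cm = 0; centre at d = 0.146 m, so I = I_cm + Md² gives I = 0 + (4.04)(0.146)² = 0.086117 kg·m².
Thin rod: I_cm = (1/12)ML² = (1/12)(0.31)(1.04)² = 0.027941 kg·m²; centre at d = 0.146 + 0.52 = 0.666 m, so I = I_cm + Md² gives I = 0.027941 + (0.31)(0.666)² = 0.16544 kg·m².
Solid disk: I_cm = (1/2)MR² = (1/2)(5.91)(0.0643)² = 0.012217 kg·m²; centre at d = 0.146 + 0.52 + 0.52 + 0.0643 = 1.2503 m, so I = I_cm + Md² gives I = 0.012217 + (5.91)(1.2503)² = 9.251 kg·m².
Total I = 0.012619 + 0.086117 + 0.16544 + 9.251 = 9.5152 kg·m².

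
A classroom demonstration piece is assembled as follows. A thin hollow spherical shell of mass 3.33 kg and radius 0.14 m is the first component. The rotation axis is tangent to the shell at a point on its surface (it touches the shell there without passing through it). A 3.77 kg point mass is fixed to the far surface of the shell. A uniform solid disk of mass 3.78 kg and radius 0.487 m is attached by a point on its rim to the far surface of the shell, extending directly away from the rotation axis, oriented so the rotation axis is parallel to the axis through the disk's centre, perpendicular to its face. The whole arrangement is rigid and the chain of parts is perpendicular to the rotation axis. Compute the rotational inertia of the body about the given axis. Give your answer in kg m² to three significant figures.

3.08

Spherical shell: I_cm = (2/3)MR² = (2/3)(3.33)(0.14)² = 0.043512 kg m²; centre at d = 0.14 m, so the parallel axis theorem gives I = 0.043512 + (3.33)(0.14)² = 0.10878 kg m².
Point mass: I_cm = 0; centre at d = 0.14 + 0.14 = 0.28 m, so the parallel axis theorem gives I = 0 + (3.77)(0.28)² = 0.29557 kg m².
Solid disk: I_cm = (1/2)MR² = (1/2)(3.78)(0.487)² = 0.44825 kg m²; centre at d = 0.14 + 0.14 + 0.487 = 0.767 m, so the parallel axis theorem gives I = 0.44825 + (3.78)(0.767)² = 2.672 kg m².
Total I = 0.10878 + 0.29557 + 2.672 = 3.0763 kg m².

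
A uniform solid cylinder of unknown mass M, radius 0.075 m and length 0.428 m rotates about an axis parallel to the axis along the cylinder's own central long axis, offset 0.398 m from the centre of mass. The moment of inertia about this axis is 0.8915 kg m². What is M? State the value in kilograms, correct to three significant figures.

I = I_cm + Md² = (1/2)MR² + Md² = M·[0.5·(0.075)² + (0.398)²] = M·0.16122.
So M = 0.8915 / 0.16122 = 5.5298 kg.

5.53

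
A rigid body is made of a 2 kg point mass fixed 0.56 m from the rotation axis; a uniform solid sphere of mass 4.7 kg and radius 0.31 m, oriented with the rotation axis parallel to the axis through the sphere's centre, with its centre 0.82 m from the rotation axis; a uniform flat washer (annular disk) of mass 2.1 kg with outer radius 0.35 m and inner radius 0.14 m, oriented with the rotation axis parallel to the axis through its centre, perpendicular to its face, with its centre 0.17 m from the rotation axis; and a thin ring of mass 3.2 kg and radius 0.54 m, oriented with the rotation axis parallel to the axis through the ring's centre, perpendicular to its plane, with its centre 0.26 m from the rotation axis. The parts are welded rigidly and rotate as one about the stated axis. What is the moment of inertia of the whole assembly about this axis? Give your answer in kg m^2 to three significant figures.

5.33

Point mass: I_cm = 0; centre at d = 0.56 m, so the parallel axis theorem gives I = 0 + (2)(0.56)² = 0.6272 kg m^2.
Solid sphere: I_cm = (2/5)MR² = (2/5)(4.7)(0.31)² = 0.18067 kg m^2; centre at d = 0.82 m, so the parallel axis theorem gives I = 0.18067 + (4.7)(0.82)² = 3.3409 kg m^2.
Annular disk: I_cm = (1/2)M(R²+r²) = (1/2)(2.1)[(0.35)² + (0.14)²] = 0.1492 kg m^2; centre at d = 0.17 m, so the parallel axis theorem gives I = 0.1492 + (2.1)(0.17)² = 0.20989 kg m^2.
Thin ring: I_cm = MR² = (3.2)(0.54)² = 0.93312 kg m^2; centre at d = 0.26 m, so the parallel axis theorem gives I = 0.93312 + (3.2)(0.26)² = 1.1494 kg m^2.
Total I = 0.6272 + 3.3409 + 0.20989 + 1.1494 = 5.3275 kg m^2.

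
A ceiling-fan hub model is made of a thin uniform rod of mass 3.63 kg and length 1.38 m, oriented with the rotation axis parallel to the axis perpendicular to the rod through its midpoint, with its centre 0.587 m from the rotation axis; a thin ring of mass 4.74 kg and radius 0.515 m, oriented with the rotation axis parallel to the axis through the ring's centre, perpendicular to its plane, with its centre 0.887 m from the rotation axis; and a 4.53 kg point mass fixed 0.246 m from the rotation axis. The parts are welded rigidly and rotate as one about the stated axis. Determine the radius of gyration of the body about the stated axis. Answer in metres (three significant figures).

Thin rod: I_cm = (1/12)ML² = (1/12)(3.63)(1.38)² = 0.57608 kg m²; centre at d = 0.587 m, so I = I_cm + Md² gives I = 0.57608 + (3.63)(0.587)² = 1.8269 kg m².
Thin ring: I_cm = MR² = (4.74)(0.515)² = 1.2572 kg m²; centre at d = 0.887 m, so I = I_cm + Md² gives I = 1.2572 + (4.74)(0.887)² = 4.9865 kg m².
Point mass: I_cm = 0; centre at d = 0.246 m, so I = I_cm + Md² gives I = 0 + (4.53)(0.246)² = 0.27414 kg m².
Total I = 7.0875 kg m²; total mass M = 12.9 kg.
k = √(I/M) = √(7.0875/12.9) = 0.74123 m.

0.741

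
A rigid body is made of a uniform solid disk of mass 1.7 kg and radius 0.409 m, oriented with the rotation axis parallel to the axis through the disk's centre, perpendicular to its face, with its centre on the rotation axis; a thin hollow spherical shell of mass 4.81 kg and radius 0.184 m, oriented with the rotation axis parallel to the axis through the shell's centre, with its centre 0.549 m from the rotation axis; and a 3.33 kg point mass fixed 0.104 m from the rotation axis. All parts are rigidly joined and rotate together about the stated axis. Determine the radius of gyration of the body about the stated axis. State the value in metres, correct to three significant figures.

Solid disk: I_cm = (1/2)MR² = (1/2)(1.7)(0.409)² = 0.14219 kg·m²; axis through the centre, so I = 0.14219 kg·m².
Spherical shell: I_cm = (2/3)MR² = (2/3)(4.81)(0.184)² = 0.10856 kg·m²; centre at d = 0.549 m, so the parallel axis theorem gives I = 0.10856 + (4.81)(0.549)² = 1.5583 kg·m².
Point mass: I_cm = 0; centre at d = 0.104 m, so the parallel axis theorem gives I = 0 + (3.33)(0.104)² = 0.036017 kg·m².
Total I = 1.7365 kg·m²; total mass M = 9.84 kg.
k = √(I/M) = √(1.7365/9.84) = 0.42009 m.

0.420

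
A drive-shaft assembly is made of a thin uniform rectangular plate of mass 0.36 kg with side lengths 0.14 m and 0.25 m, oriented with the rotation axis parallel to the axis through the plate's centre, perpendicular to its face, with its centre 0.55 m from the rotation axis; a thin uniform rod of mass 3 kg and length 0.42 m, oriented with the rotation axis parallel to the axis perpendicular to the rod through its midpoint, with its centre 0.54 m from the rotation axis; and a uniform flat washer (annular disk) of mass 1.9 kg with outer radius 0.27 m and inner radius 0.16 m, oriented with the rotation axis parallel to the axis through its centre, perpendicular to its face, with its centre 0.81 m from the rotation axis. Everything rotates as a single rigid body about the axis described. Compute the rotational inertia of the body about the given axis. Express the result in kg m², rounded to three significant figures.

Rectangular plate: I_cm = (1/12)M(a²+b²) = (1/12)(0.36)[(0.14)² + (0.25)²] = 0.002463 kg m²; centre at d = 0.55 m, so the parallel axis theorem gives I = 0.002463 + (0.36)(0.55)² = 0.11136 kg m².
Thin rod: I_cm = (1/12)ML² = (1/12)(3)(0.42)² = 0.0441 kg m²; centre at d = 0.54 m, so the parallel axis theorem gives I = 0.0441 + (3)(0.54)² = 0.9189 kg m².
Annular disk: I_cm = (1/2)M(R²+r²) = (1/2)(1.9)[(0.27)² + (0.16)²] = 0.093575 kg m²; centre at d = 0.81 m, so the parallel axis theorem gives I = 0.093575 + (1.9)(0.81)² = 1.3402 kg m².
Total I = 0.11136 + 0.9189 + 1.3402 = 2.3704 kg m².

2.37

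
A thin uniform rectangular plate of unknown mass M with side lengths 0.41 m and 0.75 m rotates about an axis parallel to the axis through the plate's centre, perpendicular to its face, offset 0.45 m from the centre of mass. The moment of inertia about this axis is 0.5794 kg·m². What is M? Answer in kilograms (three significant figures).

I = I_cm + Md² = (1/12)M(a²+b²) + Md² = M·[0.0833333·[(0.41)² + (0.75)²] + (0.45)²] = M·0.26338.
So M = 0.5794 / 0.26338 = 2.1998 kg.

2.20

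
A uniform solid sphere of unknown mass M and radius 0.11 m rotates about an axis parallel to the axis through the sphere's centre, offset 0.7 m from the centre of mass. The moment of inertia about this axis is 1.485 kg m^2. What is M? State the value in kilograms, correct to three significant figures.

3.00

I = I_cm + Md² = (2/5)MR² + Md² = M·[0.4·(0.11)² + (0.7)²] = M·0.49484.
So M = 1.485 / 0.49484 = 3.001 kg.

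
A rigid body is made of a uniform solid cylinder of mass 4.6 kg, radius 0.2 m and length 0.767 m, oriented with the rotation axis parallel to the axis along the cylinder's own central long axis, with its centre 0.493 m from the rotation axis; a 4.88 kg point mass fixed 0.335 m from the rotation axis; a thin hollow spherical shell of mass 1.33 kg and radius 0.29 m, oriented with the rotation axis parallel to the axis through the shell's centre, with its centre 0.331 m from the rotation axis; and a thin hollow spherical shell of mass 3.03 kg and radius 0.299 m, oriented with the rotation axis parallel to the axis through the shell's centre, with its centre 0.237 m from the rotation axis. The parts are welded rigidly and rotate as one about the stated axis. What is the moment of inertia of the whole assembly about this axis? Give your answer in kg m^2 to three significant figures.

Solid cylinder: I_cm = (1/2)MR² = (1/2)(4.6)(0.2)² = 0.092 kg m^2; centre at d = 0.493 m, so I = I_cm + Md² gives I = 0.092 + (4.6)(0.493)² = 1.21 kg m^2.
Point mass: I_cm = 0; centre at d = 0.335 m, so I = I_cm + Md² gives I = 0 + (4.88)(0.335)² = 0.54766 kg m^2.
Spherical shell: I_cm = (2/3)MR² = (2/3)(1.33)(0.29)² = 0.074569 kg m^2; centre at d = 0.331 m, so I = I_cm + Md² gives I = 0.074569 + (1.33)(0.331)² = 0.22028 kg m^2.
Spherical shell: I_cm = (2/3)MR² = (2/3)(3.03)(0.299)² = 0.18059 kg m^2; centre at d = 0.237 m, so I = I_cm + Md² gives I = 0.18059 + (3.03)(0.237)² = 0.35078 kg m^2.
Total I = 1.21 + 0.54766 + 0.22028 + 0.35078 = 2.3288 kg m^2.

2.33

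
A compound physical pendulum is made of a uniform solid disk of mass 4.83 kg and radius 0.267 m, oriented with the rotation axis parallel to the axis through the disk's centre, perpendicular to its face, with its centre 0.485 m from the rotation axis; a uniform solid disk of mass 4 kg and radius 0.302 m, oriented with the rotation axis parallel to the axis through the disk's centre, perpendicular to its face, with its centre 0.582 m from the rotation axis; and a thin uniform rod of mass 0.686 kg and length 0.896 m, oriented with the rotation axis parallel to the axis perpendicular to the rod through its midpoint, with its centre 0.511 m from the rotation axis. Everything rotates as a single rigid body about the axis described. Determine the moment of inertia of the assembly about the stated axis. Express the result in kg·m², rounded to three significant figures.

3.07

Solid disk: I_cm = (1/2)MR² = (1/2)(4.83)(0.267)² = 0.17216 kg·m²; centre at d = 0.485 m, so I = I_cm + Md² gives I = 0.17216 + (4.83)(0.485)² = 1.3083 kg·m².
Solid disk: I_cm = (1/2)MR² = (1/2)(4)(0.302)² = 0.18241 kg·m²; centre at d = 0.582 m, so I = I_cm + Md² gives I = 0.18241 + (4)(0.582)² = 1.5373 kg·m².
Thin rod: I_cm = (1/12)ML² = (1/12)(0.686)(0.896)² = 0.045894 kg·m²; centre at d = 0.511 m, so I = I_cm + Md² gives I = 0.045894 + (0.686)(0.511)² = 0.22502 kg·m².
Total I = 1.3083 + 1.5373 + 0.22502 = 3.0706 kg·m².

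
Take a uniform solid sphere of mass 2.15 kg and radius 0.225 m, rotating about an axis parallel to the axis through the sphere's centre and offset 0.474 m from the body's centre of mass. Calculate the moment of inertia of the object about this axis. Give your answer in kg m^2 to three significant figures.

0.527

I_cm = (2/5)MR² = (2/5)(2.15)(0.225)² = 0.043537 kg m^2; centre at d = 0.474 m, so I = I_cm + Md² gives I = 0.043537 + (2.15)(0.474)² = 0.52659 kg m^2.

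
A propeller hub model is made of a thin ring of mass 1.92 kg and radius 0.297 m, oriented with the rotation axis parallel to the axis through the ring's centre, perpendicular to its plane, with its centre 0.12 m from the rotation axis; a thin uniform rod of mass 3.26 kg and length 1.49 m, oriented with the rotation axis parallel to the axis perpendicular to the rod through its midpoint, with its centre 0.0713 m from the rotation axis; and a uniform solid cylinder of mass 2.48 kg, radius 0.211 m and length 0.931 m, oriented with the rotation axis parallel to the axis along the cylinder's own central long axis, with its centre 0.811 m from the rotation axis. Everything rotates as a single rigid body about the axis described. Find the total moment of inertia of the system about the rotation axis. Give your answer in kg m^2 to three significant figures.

Thin ring: I_cm = MR² = (1.92)(0.297)² = 0.16936 kg m^2; centre at d = 0.12 m, so the parallel axis theorem gives I = 0.16936 + (1.92)(0.12)² = 0.19701 kg m^2.
Thin rod: I_cm = (1/12)ML² = (1/12)(3.26)(1.49)² = 0.60313 kg m^2; centre at d = 0.0713 m, so the parallel axis theorem gives I = 0.60313 + (3.26)(0.0713)² = 0.6197 kg m^2.
Solid cylinder: I_cm = (1/2)MR² = (1/2)(2.48)(0.211)² = 0.055206 kg m^2; centre at d = 0.811 m, so the parallel axis theorem gives I = 0.055206 + (2.48)(0.811)² = 1.6864 kg m^2.
Total I = 0.19701 + 0.6197 + 1.6864 = 2.5031 kg m^2.

2.50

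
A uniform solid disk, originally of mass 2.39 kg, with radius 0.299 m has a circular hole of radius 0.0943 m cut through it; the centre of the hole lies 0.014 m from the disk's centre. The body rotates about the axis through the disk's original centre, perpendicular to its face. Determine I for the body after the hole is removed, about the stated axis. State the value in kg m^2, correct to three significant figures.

Unpierced body about its centre: I₀ = (1/2)MR² = (1/2)(2.39)(0.299)² = 0.10683 kg m^2.
The removed disk has mass m = M·(r/R)² = (2.39)(0.0943/0.299)² = 0.23773 kg (same uniform areal density).
Its moment of inertia about the rotation axis (parallel-axis theorem): I_hole = (1/2)mr² + md² = (1/2)(0.23773)(0.0943)² + (0.23773)(0.014)² = 0.0011036 kg m^2.
Treating the hole as negative mass, I = I₀ − I_hole = 0.10683 − 0.0011036 = 0.10573 kg m^2.

0.106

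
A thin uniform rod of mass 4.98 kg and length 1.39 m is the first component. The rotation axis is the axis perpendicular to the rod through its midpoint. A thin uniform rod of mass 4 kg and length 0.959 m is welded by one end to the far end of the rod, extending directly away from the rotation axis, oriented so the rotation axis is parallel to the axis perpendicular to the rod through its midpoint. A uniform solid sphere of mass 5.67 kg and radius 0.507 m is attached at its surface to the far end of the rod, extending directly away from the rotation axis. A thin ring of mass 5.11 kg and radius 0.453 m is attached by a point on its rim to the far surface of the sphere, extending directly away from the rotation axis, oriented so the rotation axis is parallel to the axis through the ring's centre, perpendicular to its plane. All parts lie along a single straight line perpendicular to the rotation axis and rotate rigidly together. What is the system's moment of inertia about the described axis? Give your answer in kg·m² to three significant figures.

84.5

Thin rod: I_cm = (1/12)ML² = (1/12)(4.98)(1.39)² = 0.80182 kg·m²; axis through the centre, so I = 0.80182 kg·m².
Thin rod: I_cm = (1/12)ML² = (1/12)(4)(0.959)² = 0.30656 kg·m²; centre at d = 0.695 + 0.4795 = 1.1745 m, so the parallel axis theorem gives I = 0.30656 + (4)(1.1745)² = 5.8244 kg·m².
Solid sphere: I_cm = (2/5)MR² = (2/5)(5.67)(0.507)² = 0.58299 kg·m²; centre at d = 0.695 + 0.4795 + 0.4795 + 0.507 = 2.161 m, so the parallel axis theorem gives I = 0.58299 + (5.67)(2.161)² = 27.061 kg·m².
Thin ring: I_cm = MR² = (5.11)(0.453)² = 1.0486 kg·m²; centre at d = 0.695 + 0.4795 + 0.4795 + 0.507 + 0.507 + 0.453 = 3.121 m, so the parallel axis theorem gives I = 1.0486 + (5.11)(3.121)² = 50.823 kg·m².
Total I = 0.80182 + 5.8244 + 27.061 + 50.823 = 84.511 kg·m².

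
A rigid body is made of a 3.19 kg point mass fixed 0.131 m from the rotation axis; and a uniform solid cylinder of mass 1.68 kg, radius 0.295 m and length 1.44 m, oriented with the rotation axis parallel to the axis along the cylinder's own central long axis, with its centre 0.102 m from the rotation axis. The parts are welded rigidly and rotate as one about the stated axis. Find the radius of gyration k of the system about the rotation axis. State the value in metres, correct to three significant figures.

0.173

Point mass: I_cm = 0; centre at d = 0.131 m, so I = I_cm + Md² gives I = 0 + (3.19)(0.131)² = 0.054744 kg m^2.
Solid cylinder: I_cm = (1/2)MR² = (1/2)(1.68)(0.295)² = 0.073101 kg m^2; centre at d = 0.102 m, so I = I_cm + Md² gives I = 0.073101 + (1.68)(0.102)² = 0.09058 kg m^2.
Total I = 0.14532 kg m^2; total mass M = 4.87 kg.
k = √(I/M) = √(0.14532/4.87) = 0.17274 m.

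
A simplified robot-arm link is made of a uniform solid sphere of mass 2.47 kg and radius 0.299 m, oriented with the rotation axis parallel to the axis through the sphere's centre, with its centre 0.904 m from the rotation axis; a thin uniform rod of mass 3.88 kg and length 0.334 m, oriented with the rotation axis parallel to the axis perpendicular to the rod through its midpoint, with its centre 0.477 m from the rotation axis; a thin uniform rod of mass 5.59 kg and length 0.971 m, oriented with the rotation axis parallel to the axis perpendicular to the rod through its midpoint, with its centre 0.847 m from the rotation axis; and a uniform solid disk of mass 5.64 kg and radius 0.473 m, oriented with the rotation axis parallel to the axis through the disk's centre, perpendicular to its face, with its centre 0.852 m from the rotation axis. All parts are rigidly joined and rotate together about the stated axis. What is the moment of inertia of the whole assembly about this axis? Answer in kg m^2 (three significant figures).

12.2

Solid sphere: I_cm = (2/5)MR² = (2/5)(2.47)(0.299)² = 0.088328 kg m^2; centre at d = 0.904 m, so the parallel axis theorem gives I = 0.088328 + (2.47)(0.904)² = 2.1069 kg m^2.
Thin rod: I_cm = (1/12)ML² = (1/12)(3.88)(0.334)² = 0.03607 kg m^2; centre at d = 0.477 m, so the parallel axis theorem gives I = 0.03607 + (3.88)(0.477)² = 0.91888 kg m^2.
Thin rod: I_cm = (1/12)ML² = (1/12)(5.59)(0.971)² = 0.43921 kg m^2; centre at d = 0.847 m, so the parallel axis theorem gives I = 0.43921 + (5.59)(0.847)² = 4.4495 kg m^2.
Solid disk: I_cm = (1/2)MR² = (1/2)(5.64)(0.473)² = 0.63092 kg m^2; centre at d = 0.852 m, so the parallel axis theorem gives I = 0.63092 + (5.64)(0.852)² = 4.725 kg m^2.
Total I = 2.1069 + 0.91888 + 4.4495 + 4.725 = 12.2 kg m^2.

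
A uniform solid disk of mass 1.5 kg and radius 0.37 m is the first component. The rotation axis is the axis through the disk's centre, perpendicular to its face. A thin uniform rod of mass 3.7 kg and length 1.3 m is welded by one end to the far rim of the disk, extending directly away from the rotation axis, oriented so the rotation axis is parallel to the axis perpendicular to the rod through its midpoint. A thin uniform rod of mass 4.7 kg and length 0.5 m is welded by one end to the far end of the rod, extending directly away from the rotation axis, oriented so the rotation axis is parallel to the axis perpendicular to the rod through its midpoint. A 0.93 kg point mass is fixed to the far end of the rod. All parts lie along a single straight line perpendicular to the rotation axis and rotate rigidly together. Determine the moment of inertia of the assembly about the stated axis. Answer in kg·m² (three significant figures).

Solid disk: I_cm = (1/2)MR² = (1/2)(1.5)(0.37)² = 0.10267 kg·m²; axis through the centre, so I = 0.10267 kg·m².
Thin rod: I_cm = (1/12)ML² = (1/12)(3.7)(1.3)² = 0.52108 kg·m²; centre at d = 0.37 + 0.65 = 1.02 m, so I = I_cm + Md² gives I = 0.52108 + (3.7)(1.02)² = 4.3706 kg·m².
Thin rod: I_cm = (1/12)ML² = (1/12)(4.7)(0.5)² = 0.097917 kg·m²; centre at d = 0.37 + 0.65 + 0.65 + 0.25 = 1.92 m, so I = I_cm + Md² gives I = 0.097917 + (4.7)(1.92)² = 17.424 kg·m².
Point mass: I_cm = 0; centre at d = 0.37 + 0.65 + 0.65 + 0.25 + 0.25 = 2.17 m, so I = I_cm + Md² gives I = 0 + (0.93)(2.17)² = 4.3793 kg·m².
Total I = 0.10267 + 4.3706 + 17.424 + 4.3793 = 26.277 kg·m².

26.3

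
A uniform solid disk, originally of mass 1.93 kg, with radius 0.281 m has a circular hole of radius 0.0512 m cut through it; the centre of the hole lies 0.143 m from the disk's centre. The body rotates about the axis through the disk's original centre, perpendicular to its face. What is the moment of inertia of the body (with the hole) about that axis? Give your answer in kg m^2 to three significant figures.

Unpierced body about its centre: I₀ = (1/2)MR² = (1/2)(1.93)(0.281)² = 0.076197 kg m^2.
The removed disk has mass m = M·(r/R)² = (1.93)(0.0512/0.281)² = 0.064074 kg (same uniform areal density).
Its moment of inertia about the rotation axis (parallel-axis theorem): I_hole = (1/2)mr² + md² = (1/2)(0.064074)(0.0512)² + (0.064074)(0.143)² = 0.0013942 kg m^2.
Treating the hole as negative mass, I = I₀ − I_hole = 0.076197 − 0.0013942 = 0.074803 kg m^2.

0.0748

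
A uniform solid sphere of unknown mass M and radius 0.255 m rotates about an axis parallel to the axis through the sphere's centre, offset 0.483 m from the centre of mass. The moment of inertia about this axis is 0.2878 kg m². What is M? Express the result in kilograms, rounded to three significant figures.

I = I_cm + Md² = (2/5)MR² + Md² = M·[0.4·(0.255)² + (0.483)²] = M·0.2593.
So M = 0.2878 / 0.2593 = 1.1099 kg.

1.11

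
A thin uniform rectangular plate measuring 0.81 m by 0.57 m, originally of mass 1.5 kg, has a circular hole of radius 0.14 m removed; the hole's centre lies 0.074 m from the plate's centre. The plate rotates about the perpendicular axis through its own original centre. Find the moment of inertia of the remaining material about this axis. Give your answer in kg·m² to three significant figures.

Unpierced body about its centre: I₀ = (1/12)M(a²+b²) = (1/12)(1.5)[(0.81)² + (0.57)²] = 0.12263 kg·m².
The removed disk has mass m = M·πr²/(ab) = (1.5)·π(0.14)²/(0.81·0.57) = 0.20005 kg (same uniform areal density).
Its moment of inertia about the rotation axis (parallel-axis theorem): I_hole = (1/2)mr² + md² = (1/2)(0.20005)(0.14)² + (0.20005)(0.074)² = 0.003056 kg·m².
Treating the hole as negative mass, I = I₀ − I_hole = 0.12263 − 0.003056 = 0.11957 kg·m².

0.120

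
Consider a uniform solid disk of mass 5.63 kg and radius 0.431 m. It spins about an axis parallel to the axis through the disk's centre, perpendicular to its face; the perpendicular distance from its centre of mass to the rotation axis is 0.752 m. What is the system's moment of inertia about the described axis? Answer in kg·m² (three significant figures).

3.71

I_cm = (1/2)MR² = (1/2)(5.63)(0.431)² = 0.52292 kg·m²; centre at d = 0.752 m, so the parallel axis theorem gives I = 0.52292 + (5.63)(0.752)² = 3.7067 kg·m².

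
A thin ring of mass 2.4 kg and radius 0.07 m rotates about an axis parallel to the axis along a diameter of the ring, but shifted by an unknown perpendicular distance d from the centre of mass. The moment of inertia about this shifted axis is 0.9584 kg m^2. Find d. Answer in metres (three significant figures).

About the centre-of-mass axis, I_cm = (1/2)MR² = (1/2)(2.4)(0.07)² = 0.00588 kg m^2.
Parallel axis theorem: I = I_cm + Md², so Md² = 0.9584 − 0.00588 = 0.95252 kg m^2.
d = √(0.95252 / 2.4) = 0.62999 m.

0.630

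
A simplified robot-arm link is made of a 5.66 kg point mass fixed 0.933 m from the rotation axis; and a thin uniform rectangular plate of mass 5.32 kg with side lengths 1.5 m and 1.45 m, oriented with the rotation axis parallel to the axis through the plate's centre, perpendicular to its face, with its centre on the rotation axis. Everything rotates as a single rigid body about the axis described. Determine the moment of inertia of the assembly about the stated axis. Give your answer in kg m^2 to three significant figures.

Point mass: I_cm = 0; centre at d = 0.933 m, so I = I_cm + Md² gives I = 0 + (5.66)(0.933)² = 4.927 kg m^2.
Rectangular plate: I_cm = (1/12)M(a²+b²) = (1/12)(5.32)[(1.5)² + (1.45)²] = 1.9296 kg m^2; axis through the centre, so I = 1.9296 kg m^2.
Total I = 4.927 + 1.9296 = 6.8566 kg m^2.

6.86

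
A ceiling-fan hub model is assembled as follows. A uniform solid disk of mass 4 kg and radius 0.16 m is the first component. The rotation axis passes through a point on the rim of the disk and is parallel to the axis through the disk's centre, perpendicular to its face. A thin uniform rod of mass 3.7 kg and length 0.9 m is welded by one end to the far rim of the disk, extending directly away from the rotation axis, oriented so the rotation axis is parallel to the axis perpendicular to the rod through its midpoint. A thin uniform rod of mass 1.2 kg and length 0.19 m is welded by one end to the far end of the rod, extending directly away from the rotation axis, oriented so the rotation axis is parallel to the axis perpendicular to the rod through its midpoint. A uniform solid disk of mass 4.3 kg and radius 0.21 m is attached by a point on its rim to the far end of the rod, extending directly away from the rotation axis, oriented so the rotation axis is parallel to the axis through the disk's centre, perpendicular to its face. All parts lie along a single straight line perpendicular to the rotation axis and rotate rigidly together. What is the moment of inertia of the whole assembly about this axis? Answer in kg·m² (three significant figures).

16.1

Solid disk: I_cm = (1/2)MR² = (1/2)(4)(0.16)² = 0.0512 kg·m²; centre at d = 0.16 m, so I = I_cm + Md² gives I = 0.0512 + (4)(0.16)² = 0.1536 kg·m².
Thin rod: I_cm = (1/12)ML² = (1/12)(3.7)(0.9)² = 0.24975 kg·m²; centre at d = 0.16 + 0.16 + 0.45 = 0.77 m, so I = I_cm + Md² gives I = 0.24975 + (3.7)(0.77)² = 2.4435 kg·m².
Thin rod: I_cm = (1/12)ML² = (1/12)(1.2)(0.19)² = 0.00361 kg·m²; centre at d = 0.16 + 0.16 + 0.45 + 0.45 + 0.095 = 1.315 m, so I = I_cm + Md² gives I = 0.00361 + (1.2)(1.315)² = 2.0787 kg·m².
Solid disk: I_cm = (1/2)MR² = (1/2)(4.3)(0.21)² = 0.094815 kg·m²; centre at d = 0.16 + 0.16 + 0.45 + 0.45 + 0.095 + 0.095 + 0.21 = 1.62 m, so I = I_cm + Md² gives I = 0.094815 + (4.3)(1.62)² = 11.38 kg·m².
Total I = 0.1536 + 2.4435 + 2.0787 + 11.38 = 16.055 kg·m².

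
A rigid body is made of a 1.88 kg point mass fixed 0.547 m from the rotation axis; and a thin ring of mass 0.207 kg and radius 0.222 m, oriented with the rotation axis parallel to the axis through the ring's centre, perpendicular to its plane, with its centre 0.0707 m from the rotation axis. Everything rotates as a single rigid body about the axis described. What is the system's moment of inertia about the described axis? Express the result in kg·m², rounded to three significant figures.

Point mass: I_cm = 0; centre at d = 0.547 m, so the parallel axis theorem gives I = 0 + (1.88)(0.547)² = 0.56251 kg·m².
Thin ring: I_cm = MR² = (0.207)(0.222)² = 0.010202 kg·m²; centre at d = 0.0707 m, so the parallel axis theorem gives I = 0.010202 + (0.207)(0.0707)² = 0.011236 kg·m².
Total I = 0.56251 + 0.011236 = 0.57375 kg·m².

0.574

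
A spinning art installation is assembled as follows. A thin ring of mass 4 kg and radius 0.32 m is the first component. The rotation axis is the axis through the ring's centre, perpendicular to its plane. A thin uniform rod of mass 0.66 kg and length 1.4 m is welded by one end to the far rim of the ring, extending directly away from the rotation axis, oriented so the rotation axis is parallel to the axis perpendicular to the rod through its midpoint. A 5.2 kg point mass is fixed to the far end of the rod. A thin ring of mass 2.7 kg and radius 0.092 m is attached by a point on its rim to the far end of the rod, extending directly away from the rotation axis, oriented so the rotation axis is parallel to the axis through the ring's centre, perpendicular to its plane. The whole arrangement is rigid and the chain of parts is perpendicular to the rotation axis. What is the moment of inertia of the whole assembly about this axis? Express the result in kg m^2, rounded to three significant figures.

25.5

Thin ring: I_cm = MR² = (4)(0.32)² = 0.4096 kg m^2; axis through the centre, so I = 0.4096 kg m^2.
Thin rod: I_cm = (1/12)ML² = (1/12)(0.66)(1.4)² = 0.1078 kg m^2; centre at d = 0.32 + 0.7 = 1.02 m, so I = I_cm + Md² gives I = 0.1078 + (0.66)(1.02)² = 0.79446 kg m^2.
Point mass: I_cm = 0; centre at d = 0.32 + 0.7 + 0.7 = 1.72 m, so I = I_cm + Md² gives I = 0 + (5.2)(1.72)² = 15.384 kg m^2.
Thin ring: I_cm = MR² = (2.7)(0.092)² = 0.022853 kg m^2; centre at d = 0.32 + 0.7 + 0.7 + 0.092 = 1.812 m, so I = I_cm + Md² gives I = 0.022853 + (2.7)(1.812)² = 8.8879 kg m^2.
Total I = 0.4096 + 0.79446 + 15.384 + 8.8879 = 25.476 kg m^2.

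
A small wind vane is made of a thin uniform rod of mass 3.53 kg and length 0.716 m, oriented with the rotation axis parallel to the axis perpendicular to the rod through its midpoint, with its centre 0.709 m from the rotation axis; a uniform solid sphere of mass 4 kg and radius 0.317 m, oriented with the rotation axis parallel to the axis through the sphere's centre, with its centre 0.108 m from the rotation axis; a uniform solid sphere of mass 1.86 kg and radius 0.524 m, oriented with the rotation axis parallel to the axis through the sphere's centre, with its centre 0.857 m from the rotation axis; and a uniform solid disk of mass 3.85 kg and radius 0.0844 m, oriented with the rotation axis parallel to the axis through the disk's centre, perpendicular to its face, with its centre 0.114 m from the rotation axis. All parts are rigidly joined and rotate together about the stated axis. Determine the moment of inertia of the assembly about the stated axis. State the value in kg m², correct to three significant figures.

Thin rod: I_cm = (1/12)ML² = (1/12)(3.53)(0.716)² = 0.15081 kg m²; centre at d = 0.709 m, so the parallel axis theorem gives I = 0.15081 + (3.53)(0.709)² = 1.9253 kg m².
Solid sphere: I_cm = (2/5)MR² = (2/5)(4)(0.317)² = 0.16078 kg m²; centre at d = 0.108 m, so the parallel axis theorem gives I = 0.16078 + (4)(0.108)² = 0.20744 kg m².
Solid sphere: I_cm = (2/5)MR² = (2/5)(1.86)(0.524)² = 0.20428 kg m²; centre at d = 0.857 m, so the parallel axis theorem gives I = 0.20428 + (1.86)(0.857)² = 1.5704 kg m².
Solid disk: I_cm = (1/2)MR² = (1/2)(3.85)(0.0844)² = 0.013712 kg m²; centre at d = 0.114 m, so the parallel axis theorem gives I = 0.013712 + (3.85)(0.114)² = 0.063747 kg m².
Total I = 1.9253 + 0.20744 + 1.5704 + 0.063747 = 3.7668 kg m².

3.77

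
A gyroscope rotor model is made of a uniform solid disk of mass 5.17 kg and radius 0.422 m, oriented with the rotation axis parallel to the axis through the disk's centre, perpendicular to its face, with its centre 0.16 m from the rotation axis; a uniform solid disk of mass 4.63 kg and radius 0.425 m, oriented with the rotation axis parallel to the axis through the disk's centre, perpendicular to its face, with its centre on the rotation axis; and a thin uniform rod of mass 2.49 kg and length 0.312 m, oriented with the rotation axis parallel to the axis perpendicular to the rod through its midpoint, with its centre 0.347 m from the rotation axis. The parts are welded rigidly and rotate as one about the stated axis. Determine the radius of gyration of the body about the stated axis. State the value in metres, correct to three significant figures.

Solid disk: I_cm = (1/2)MR² = (1/2)(5.17)(0.422)² = 0.46035 kg m²; centre at d = 0.16 m, so the parallel axis theorem gives I = 0.46035 + (5.17)(0.16)² = 0.5927 kg m².
Solid disk: I_cm = (1/2)MR² = (1/2)(4.63)(0.425)² = 0.41815 kg m²; axis through the centre, so I = 0.41815 kg m².
Thin rod: I_cm = (1/12)ML² = (1/12)(2.49)(0.312)² = 0.020199 kg m²; centre at d = 0.347 m, so the parallel axis theorem gives I = 0.020199 + (2.49)(0.347)² = 0.32002 kg m².
Total I = 1.3309 kg m²; total mass M = 12.29 kg.
k = √(I/M) = √(1.3309/12.29) = 0.32907 m.

0.329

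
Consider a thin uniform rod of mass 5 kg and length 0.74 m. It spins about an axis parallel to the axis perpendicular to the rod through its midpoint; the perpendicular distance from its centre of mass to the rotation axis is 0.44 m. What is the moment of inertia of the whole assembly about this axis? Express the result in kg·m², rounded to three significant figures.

I_cm = (1/12)ML² = (1/12)(5)(0.74)² = 0.22817 kg·m²; centre at d = 0.44 m, so I = I_cm + Md² gives I = 0.22817 + (5)(0.44)² = 1.1962 kg·m².

1.20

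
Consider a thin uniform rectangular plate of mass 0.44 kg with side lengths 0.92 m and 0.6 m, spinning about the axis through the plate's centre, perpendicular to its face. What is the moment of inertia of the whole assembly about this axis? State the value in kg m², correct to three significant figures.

I_cm = (1/12)M(a²+b²) = (1/12)(0.44)[(0.92)² + (0.6)²] = 0.044235 kg m²; axis through the centre, so I = 0.044235 kg m².

0.0442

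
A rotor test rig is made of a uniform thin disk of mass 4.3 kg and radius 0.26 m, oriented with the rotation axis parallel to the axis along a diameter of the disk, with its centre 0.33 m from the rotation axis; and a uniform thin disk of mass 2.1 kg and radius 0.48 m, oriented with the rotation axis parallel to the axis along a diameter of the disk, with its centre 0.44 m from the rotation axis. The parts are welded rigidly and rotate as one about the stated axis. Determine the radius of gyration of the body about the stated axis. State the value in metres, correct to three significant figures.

0.409

Thin disk: I_cm = (1/4)MR² = (1/4)(4.3)(0.26)² = 0.07267 kg·m²; centre at d = 0.33 m, so I = I_cm + Md² gives I = 0.07267 + (4.3)(0.33)² = 0.54094 kg·m².
Thin disk: I_cm = (1/4)MR² = (1/4)(2.1)(0.48)² = 0.12096 kg·m²; centre at d = 0.44 m, so I = I_cm + Md² gives I = 0.12096 + (2.1)(0.44)² = 0.52752 kg·m².
Total I = 1.0685 kg·m²; total mass M = 6.4 kg.
k = √(I/M) = √(1.0685/6.4) = 0.40859 m.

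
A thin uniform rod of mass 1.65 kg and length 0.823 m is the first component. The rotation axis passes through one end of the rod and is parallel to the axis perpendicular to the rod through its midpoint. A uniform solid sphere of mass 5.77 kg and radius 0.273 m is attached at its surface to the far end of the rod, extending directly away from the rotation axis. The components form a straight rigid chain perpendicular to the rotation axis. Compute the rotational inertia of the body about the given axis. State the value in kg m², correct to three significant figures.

7.48

Thin rod: I_cm = (1/12)ML² = (1/12)(1.65)(0.823)² = 0.093133 kg m²; centre at d = 0.4115 m, so I = I_cm + Md² gives I = 0.093133 + (1.65)(0.4115)² = 0.37253 kg m².
Solid sphere: I_cm = (2/5)MR² = (2/5)(5.77)(0.273)² = 0.17201 kg m²; centre at d = 0.4115 + 0.4115 + 0.273 = 1.096 m, so I = I_cm + Md² gives I = 0.17201 + (5.77)(1.096)² = 7.103 kg m².
Total I = 0.37253 + 7.103 = 7.4756 kg m².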